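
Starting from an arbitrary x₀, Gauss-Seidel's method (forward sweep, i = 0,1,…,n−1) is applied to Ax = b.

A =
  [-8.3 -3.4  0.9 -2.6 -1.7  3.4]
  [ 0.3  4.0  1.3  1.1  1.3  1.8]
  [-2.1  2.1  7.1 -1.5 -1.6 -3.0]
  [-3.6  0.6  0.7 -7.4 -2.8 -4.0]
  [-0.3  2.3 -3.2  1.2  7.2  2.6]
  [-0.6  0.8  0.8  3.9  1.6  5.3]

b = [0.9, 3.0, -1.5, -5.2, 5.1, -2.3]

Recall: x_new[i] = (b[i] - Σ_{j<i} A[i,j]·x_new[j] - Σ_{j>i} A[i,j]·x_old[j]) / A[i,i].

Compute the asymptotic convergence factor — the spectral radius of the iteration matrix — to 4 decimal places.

Split A = D + L + U, D = diag(-8.3, 4, 7.1, -7.4, 7.2, 5.3).
Gauss-Seidel: T = -(D+L)⁻¹U, row 0 first, T[0,5] = -(3.4)/(-8.3) = +0.4096; later rows by forward substitution.
  T[0,:] = [+0.0000, -0.4096, +0.1084, -0.3133, -0.2048, +0.4096]
  T[1,:] = [+0.0000, +0.0307, -0.3331, -0.2515, -0.3096, -0.4807]
  T[2,:] = [+0.0000, -0.1302, +0.1306, +0.1930, +0.2564, +0.6859]
  T[3,:] = [+0.0000, +0.1895, -0.0674, +0.1503, -0.2796, -0.7139]
  T[4,:] = [+0.0000, -0.1163, +0.1802, +0.1280, +0.2509, +0.2333]
  T[5,:] = [+0.0000, -0.1356, +0.0380, -0.1758, +0.1148, +0.4703]
|eigenvalues of T|: 0.8817, 0.2008, 0.1746, 0.1186, 0.1186, 0.0000.
ρ = 0.8817; 0.8817 < 1: convergent.

0.8817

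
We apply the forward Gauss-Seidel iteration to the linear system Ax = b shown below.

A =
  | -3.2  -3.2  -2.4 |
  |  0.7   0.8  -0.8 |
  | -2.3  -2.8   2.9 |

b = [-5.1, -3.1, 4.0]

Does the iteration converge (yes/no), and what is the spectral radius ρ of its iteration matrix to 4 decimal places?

Diagonal D = diag(-3.2, 0.8, 2.9); L, U strict lower/upper.
T_GS = -(D+L)⁻¹U: row 0 first, T[0,1] = -(-3.2)/(-3.2) = -1.0000; later rows by forward substitution.
  T[0,:] = [+0.0000 -1.0000 -0.7500]
  T[1,:] = [+0.0000 +0.8750 +1.6562]
  T[2,:] = [+0.0000 +0.0517 +1.0043]
|eigenvalues of T|: 1.2394, 0.6399, 0.0000.
spectral radius ρ = 1.2394; 1.2394 > 1, so it fails to converge.

no, ρ = 1.2394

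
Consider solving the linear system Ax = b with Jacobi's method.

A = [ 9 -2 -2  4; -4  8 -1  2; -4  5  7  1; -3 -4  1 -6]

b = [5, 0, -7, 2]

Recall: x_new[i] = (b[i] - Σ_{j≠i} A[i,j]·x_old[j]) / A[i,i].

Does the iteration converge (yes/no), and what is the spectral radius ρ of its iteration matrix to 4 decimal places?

Write A = D+L+U with D = diag(9, 8, 7, -6).
Jacobi T = -D⁻¹(L+U): T[0,3] = -(4)/(9) = -0.4444; T[0,0] = 0.
  T[0,:] = [+0.0000, +0.2222, +0.2222, -0.4444]
  T[1,:] = [+0.5000, +0.0000, +0.1250, -0.2500]
  T[2,:] = [+0.5714, -0.7143, +0.0000, -0.1429]
  T[3,:] = [-0.5000, -0.6667, +0.1667, +0.0000]
|λ(T)| sorted: 0.8459, 0.6349, 0.2602, 0.2602.
ρ = 0.8459; 0.8459 < 1 ⇒ converges.

yes, ρ = 0.8459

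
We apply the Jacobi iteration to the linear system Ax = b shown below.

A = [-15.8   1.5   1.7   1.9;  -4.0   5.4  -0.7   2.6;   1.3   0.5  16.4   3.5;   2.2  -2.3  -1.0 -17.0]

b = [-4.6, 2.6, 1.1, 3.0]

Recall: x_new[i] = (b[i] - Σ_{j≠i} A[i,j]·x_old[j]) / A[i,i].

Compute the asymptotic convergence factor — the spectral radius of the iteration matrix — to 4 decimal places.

0.4548

Write A = D+L+U with D = diag(-15.8, 5.4, 16.4, -17).
Jacobi: T = -D⁻¹(L+U), T[1,2] = -(-0.7)/(5.4) = +0.1296; T[1,1] = 0.
  T[0,:] = [+0.0000, +0.0949, +0.1076, +0.1203]
  T[1,:] = [+0.7407, +0.0000, +0.1296, -0.4815]
  T[2,:] = [-0.0793, -0.0305, +0.0000, -0.2134]
  T[3,:] = [+0.1294, -0.1353, -0.0588, +0.0000]
|eigenvalues of T|: 0.4548, 0.3254, 0.1167, 0.1167.
ρ = 0.4548; 0.4548 < 1 ⇒ converges.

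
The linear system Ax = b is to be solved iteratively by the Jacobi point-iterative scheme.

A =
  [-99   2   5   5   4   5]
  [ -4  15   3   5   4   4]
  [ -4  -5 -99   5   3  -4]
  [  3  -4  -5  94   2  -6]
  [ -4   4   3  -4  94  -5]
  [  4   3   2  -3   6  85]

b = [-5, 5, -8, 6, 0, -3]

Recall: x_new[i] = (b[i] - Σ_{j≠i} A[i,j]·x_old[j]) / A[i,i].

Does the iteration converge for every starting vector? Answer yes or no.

yes

Split A = D + L + U, D = diag(-99, 15, -99, 94, 94, 85).
T_J = -D⁻¹(L+U): T[4,0] = -(-4)/(94) = +0.0426; T[4,4] = 0.
  T[0,:] = [+0.0000, +0.0202, +0.0505, +0.0505, +0.0404, +0.0505]
  T[1,:] = [+0.2667, +0.0000, -0.2000, -0.3333, -0.2667, -0.2667]
  T[2,:] = [-0.0404, -0.0505, +0.0000, +0.0505, +0.0303, -0.0404]
  T[3,:] = [-0.0319, +0.0426, +0.0532, +0.0000, -0.0213, +0.0638]
  T[4,:] = [+0.0426, -0.0426, -0.0319, +0.0426, +0.0000, +0.0532]
  T[5,:] = [-0.0471, -0.0353, -0.0235, +0.0353, -0.0706, +0.0000]
|eigenvalues of T|: 0.1852, 0.0949, 0.0949, 0.0610, 0.0610, 0.0405.
ρ = 0.1852; 0.1852 < 1, so it converges for any x₀.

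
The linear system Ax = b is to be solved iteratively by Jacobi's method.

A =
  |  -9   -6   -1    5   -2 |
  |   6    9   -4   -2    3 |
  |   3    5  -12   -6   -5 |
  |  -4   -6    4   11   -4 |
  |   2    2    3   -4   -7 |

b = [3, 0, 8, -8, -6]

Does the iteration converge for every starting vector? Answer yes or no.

A = D + L + U where D = diag(-9, 9, -12, 11, -7).
Jacobi: T = -D⁻¹(L+U), T[3,4] = -(-4)/(11) = +0.3636; T[3,3] = 0.
  T[0,:] = [+0.0000, -0.6667, -0.1111, +0.5556, -0.2222]
  T[1,:] = [-0.6667, +0.0000, +0.4444, +0.2222, -0.3333]
  T[2,:] = [+0.2500, +0.4167, +0.0000, -0.5000, -0.4167]
  T[3,:] = [+0.3636, +0.5455, -0.3636, +0.0000, +0.3636]
  T[4,:] = [+0.2857, +0.2857, +0.4286, -0.5714, +0.0000]
|λ(T)| sorted: 1.1312, 0.6636, 0.5975, 0.5975, 0.2981.
ρ(T) = max|λ| = 1.1312; 1.1312 > 1 ⇒ diverges.

no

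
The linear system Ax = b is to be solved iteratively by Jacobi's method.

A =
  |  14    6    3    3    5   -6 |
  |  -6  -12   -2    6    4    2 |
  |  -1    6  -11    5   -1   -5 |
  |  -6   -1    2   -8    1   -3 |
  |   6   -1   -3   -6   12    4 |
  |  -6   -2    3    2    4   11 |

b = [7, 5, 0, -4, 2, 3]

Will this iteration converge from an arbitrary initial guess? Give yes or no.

no

A = D + L + U where D = diag(14, -12, -11, -8, 12, 11).
T_J = -D⁻¹(L+U): T[3,5] = -(-3)/(-8) = -0.3750; T[3,3] = 0.
  T[0,:] = [+0.0000  -0.4286  -0.2143  -0.2143  -0.3571  +0.4286]
  T[1,:] = [-0.5000  +0.0000  -0.1667  +0.5000  +0.3333  +0.1667]
  T[2,:] = [-0.0909  +0.5455  +0.0000  +0.4545  -0.0909  -0.4545]
  T[3,:] = [-0.7500  -0.1250  +0.2500  +0.0000  +0.1250  -0.3750]
  T[4,:] = [-0.5000  +0.0833  +0.2500  +0.5000  +0.0000  -0.3333]
  T[5,:] = [+0.5455  +0.1818  -0.2727  -0.1818  -0.3636  +0.0000]
moduli |λ_i(T)| = 1.4254, 0.4930, 0.4910, 0.4910, 0.1711, 0.1711.
ρ = 1.4254; 1.4254 > 1 ⇒ diverges.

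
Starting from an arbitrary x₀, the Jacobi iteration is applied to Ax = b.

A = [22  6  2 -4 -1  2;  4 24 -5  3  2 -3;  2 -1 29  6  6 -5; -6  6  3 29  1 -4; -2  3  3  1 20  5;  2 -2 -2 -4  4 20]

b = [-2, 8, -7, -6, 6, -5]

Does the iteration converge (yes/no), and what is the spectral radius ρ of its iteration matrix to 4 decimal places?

Let D = diag(22, 24, 29, 29, 20, 20); L, U the strict triangles.
Jacobi T = -D⁻¹(L+U): T[0,4] = -(-1)/(22) = +0.0455; T[0,0] = 0.
  T[0,:] = [+0.0000, -0.2727, -0.0909, +0.1818, +0.0455, -0.0909]
  T[1,:] = [-0.1667, +0.0000, +0.2083, -0.1250, -0.0833, +0.1250]
  T[2,:] = [-0.0690, +0.0345, +0.0000, -0.2069, -0.2069, +0.1724]
  T[3,:] = [+0.2069, -0.2069, -0.1034, +0.0000, -0.0345, +0.1379]
  T[4,:] = [+0.1000, -0.1500, -0.1500, -0.0500, +0.0000, -0.2500]
  T[5,:] = [-0.1000, +0.1000, +0.1000, +0.2000, -0.2000, +0.0000]
|eigenvalues of T|: 0.5763, 0.3449, 0.2896, 0.1938, 0.1938, 0.1501.
ρ(T) = max|λ| = 0.5763; 0.5763 < 1, so it converges for any x₀.

yes, ρ = 0.5763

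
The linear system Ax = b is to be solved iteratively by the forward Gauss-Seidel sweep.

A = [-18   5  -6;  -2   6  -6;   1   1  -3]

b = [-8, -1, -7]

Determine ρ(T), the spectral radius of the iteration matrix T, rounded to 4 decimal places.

Let D = diag(-18, 6, -3); L, U the strict triangles.
Gauss-Seidel: T = -(D+L)⁻¹U, row 0 first, T[0,1] = -(5)/(-18) = +0.2778; later rows by forward substitution.
  T[0,:] = [+0.0000  +0.2778  -0.3333]
  T[1,:] = [+0.0000  +0.0926  +0.8889]
  T[2,:] = [+0.0000  +0.1235  +0.1852]
eigenvalue magnitudes: 0.4734, 0.1956, 0.0000.
spectral radius ρ = 0.4734; 0.4734 < 1 ⇒ converges.

0.4734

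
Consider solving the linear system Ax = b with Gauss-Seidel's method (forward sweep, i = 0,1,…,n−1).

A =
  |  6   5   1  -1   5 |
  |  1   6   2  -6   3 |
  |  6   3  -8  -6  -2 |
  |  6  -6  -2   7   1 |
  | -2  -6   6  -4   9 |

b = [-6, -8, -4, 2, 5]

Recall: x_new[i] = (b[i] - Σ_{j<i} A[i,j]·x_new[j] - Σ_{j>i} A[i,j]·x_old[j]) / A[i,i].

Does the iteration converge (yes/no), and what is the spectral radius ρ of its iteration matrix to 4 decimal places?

no, ρ = 1.3225

A = D + L + U where D = diag(6, 6, -8, 7, 9).
GS T = -(D+L)⁻¹U: row 0 first, T[0,3] = -(-1)/(6) = +0.1667; later rows by forward substitution.
  T[0,:] = [+0.0000, -0.8333, -0.1667, +0.1667, -0.8333]
  T[1,:] = [+0.0000, +0.1389, -0.3056, +0.9722, -0.3611]
  T[2,:] = [+0.0000, -0.5729, -0.2396, -0.2604, -1.0104]
  T[3,:] = [+0.0000, +0.6696, -0.1875, +0.6161, -0.0268]
  T[4,:] = [+0.0000, +0.5870, -0.1644, +1.1326, +0.2358]
|eigenvalues of T|: 1.3225, 0.6123, 0.0904, 0.0904, 0.0000.
spectral radius ρ = 1.3225; 1.3225 > 1 ⇒ diverges.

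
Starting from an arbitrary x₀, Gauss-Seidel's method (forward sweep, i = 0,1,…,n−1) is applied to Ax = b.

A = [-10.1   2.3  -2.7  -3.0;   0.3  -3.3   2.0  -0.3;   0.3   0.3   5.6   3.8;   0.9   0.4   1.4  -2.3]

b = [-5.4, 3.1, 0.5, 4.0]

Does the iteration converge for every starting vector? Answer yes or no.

yes

Write A = D+L+U with D = diag(-10.1, -3.3, 5.6, -2.3).
GS T = -(D+L)⁻¹U: row 0 first, T[0,2] = -(-2.7)/(-10.1) = -0.2673; later rows by forward substitution.
  T[0,:] = [+0.0000, +0.2277, -0.2673, -0.2970]
  T[1,:] = [+0.0000, +0.0207, +0.5818, -0.1179]
  T[2,:] = [+0.0000, -0.0133, -0.0168, -0.6563]
  T[3,:] = [+0.0000, +0.0846, -0.0137, -0.5362]
moduli |λ_i(T)| = 0.6181, 0.2435, 0.2435, 0.0000.
ρ(T) = max|λ| = 0.6181; 0.6181 < 1: convergent.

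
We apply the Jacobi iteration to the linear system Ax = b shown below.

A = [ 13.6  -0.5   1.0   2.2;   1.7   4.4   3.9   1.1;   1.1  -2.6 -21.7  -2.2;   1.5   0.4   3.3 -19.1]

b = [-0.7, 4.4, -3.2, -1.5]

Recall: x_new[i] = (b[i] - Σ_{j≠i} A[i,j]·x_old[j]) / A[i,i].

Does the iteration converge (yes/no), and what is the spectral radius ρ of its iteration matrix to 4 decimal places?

yes, ρ = 0.2411

Diagonal D = diag(13.6, 4.4, -21.7, -19.1); L, U strict lower/upper.
Jacobi T = -D⁻¹(L+U): T[3,0] = -(1.5)/(-19.1) = +0.0785; T[3,3] = 0.
  T[0,:] = [+0.0000 +0.0368 -0.0735 -0.1618]
  T[1,:] = [-0.3864 +0.0000 -0.8864 -0.2500]
  T[2,:] = [+0.0507 -0.1198 +0.0000 -0.1014]
  T[3,:] = [+0.0785 +0.0209 +0.1728 +0.0000]
|roots of det(T-λI)|: 0.2411, 0.2035, 0.0708, 0.0332.
ρ(T) = max|λ| = 0.2411; 0.2411 < 1 ⇒ converges.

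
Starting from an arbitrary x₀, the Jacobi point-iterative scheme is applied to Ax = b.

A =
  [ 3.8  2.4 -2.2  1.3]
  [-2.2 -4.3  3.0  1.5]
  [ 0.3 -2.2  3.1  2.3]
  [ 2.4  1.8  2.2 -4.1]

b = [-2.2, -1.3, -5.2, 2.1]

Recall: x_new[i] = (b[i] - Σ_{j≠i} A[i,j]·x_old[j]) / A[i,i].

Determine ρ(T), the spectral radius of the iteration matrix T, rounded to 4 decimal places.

Diagonal D = diag(3.8, -4.3, 3.1, -4.1); L, U strict lower/upper.
Jacobi T = -D⁻¹(L+U): T[1,2] = -(3)/(-4.3) = +0.6977; T[1,1] = 0.
  T[0,:] = [+0.0000 -0.6316 +0.5789 -0.3421]
  T[1,:] = [-0.5116 +0.0000 +0.6977 +0.3488]
  T[2,:] = [-0.0968 +0.7097 +0.0000 -0.7419]
  T[3,:] = [+0.5854 +0.4390 +0.5366 +0.0000]
|λ(T)| sorted: 1.1493, 0.8577, 0.8577, 0.8237.
spectral radius ρ = 1.1493; 1.1493 > 1: divergent.

1.1493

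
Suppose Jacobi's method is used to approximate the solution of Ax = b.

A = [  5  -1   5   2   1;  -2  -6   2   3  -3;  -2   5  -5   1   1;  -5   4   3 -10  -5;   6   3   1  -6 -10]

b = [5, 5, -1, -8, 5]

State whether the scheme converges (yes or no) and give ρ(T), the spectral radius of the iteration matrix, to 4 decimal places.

no, ρ = 1.3759

Let D = diag(5, -6, -5, -10, -10); L, U the strict triangles.
Jacobi T = -D⁻¹(L+U): T[4,1] = -(3)/(-10) = +0.3000; T[4,4] = 0.
  T[0,:] = [+0.0000  +0.2000  -1.0000  -0.4000  -0.2000]
  T[1,:] = [-0.3333  +0.0000  +0.3333  +0.5000  -0.5000]
  T[2,:] = [-0.4000  +1.0000  +0.0000  +0.2000  +0.2000]
  T[3,:] = [-0.5000  +0.4000  +0.3000  +0.0000  -0.5000]
  T[4,:] = [+0.6000  +0.3000  +0.1000  -0.6000  +0.0000]
|λ(T)| sorted: 1.3759, 0.9100, 0.5988, 0.5988, 0.5799.
ρ = 1.3759; 1.3759 > 1: divergent.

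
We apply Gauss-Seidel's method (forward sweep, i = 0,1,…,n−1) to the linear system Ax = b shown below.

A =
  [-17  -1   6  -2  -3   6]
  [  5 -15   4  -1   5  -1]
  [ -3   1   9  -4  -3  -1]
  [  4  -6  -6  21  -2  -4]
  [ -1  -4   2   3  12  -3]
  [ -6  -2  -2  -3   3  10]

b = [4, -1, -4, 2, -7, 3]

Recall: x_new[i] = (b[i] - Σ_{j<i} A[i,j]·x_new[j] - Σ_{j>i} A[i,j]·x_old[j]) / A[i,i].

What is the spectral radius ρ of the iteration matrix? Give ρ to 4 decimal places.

Write A = D+L+U with D = diag(-17, -15, 9, 21, 12, 10).
Gauss-Seidel: T = -(D+L)⁻¹U, row 0 first, T[0,3] = -(-2)/(-17) = -0.1176; later rows by forward substitution.
  T[0,:] = [+0.0000  -0.0588  +0.3529  -0.1176  -0.1765  +0.3529]
  T[1,:] = [+0.0000  -0.0196  +0.3843  -0.1059  +0.2745  +0.0510]
  T[2,:] = [+0.0000  -0.0174  +0.0749  +0.4170  +0.2440  +0.2231]
  T[3,:] = [+0.0000  +0.0006  +0.0640  +0.1113  +0.2770  +0.2016]
  T[4,:] = [+0.0000  -0.0087  +0.1290  -0.1424  -0.0331  +0.2088]
  T[5,:] = [+0.0000  -0.0399  +0.2841  +0.0677  +0.0909  +0.2644]
moduli |λ_i(T)| = 0.6258, 0.2540, 0.2540, 0.0998, 0.0247, 0.0000.
ρ(T) = max|λ| = 0.6258; 0.6258 < 1: convergent.

0.6258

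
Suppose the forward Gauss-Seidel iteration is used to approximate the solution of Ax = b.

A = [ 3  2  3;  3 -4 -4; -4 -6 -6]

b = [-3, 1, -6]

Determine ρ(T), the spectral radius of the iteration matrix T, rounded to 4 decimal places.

1.6468

Split A = D + L + U, D = diag(3, -4, -6).
GS T = -(D+L)⁻¹U: row 0 first, T[0,1] = -(2)/(3) = -0.6667; later rows by forward substitution.
  T[0,:] = [+0.0000 -0.6667 -1.0000]
  T[1,:] = [+0.0000 -0.5000 -1.7500]
  T[2,:] = [+0.0000 +0.9444 +2.4167]
|roots of det(T-λI)|: 1.6468, 0.2699, 0.0000.
ρ(T) = max|λ| = 1.6468; 1.6468 > 1, so it fails to converge.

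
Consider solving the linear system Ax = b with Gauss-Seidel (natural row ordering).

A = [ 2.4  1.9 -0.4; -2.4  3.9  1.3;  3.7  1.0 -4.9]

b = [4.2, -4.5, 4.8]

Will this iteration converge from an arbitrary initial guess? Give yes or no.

yes

Split A = D + L + U, D = diag(2.4, 3.9, -4.9).
GS T = -(D+L)⁻¹U: row 0 first, T[0,1] = -(1.9)/(2.4) = -0.7917; later rows by forward substitution.
  T[0,:] = [+0.0000, -0.7917, +0.1667]
  T[1,:] = [+0.0000, -0.4872, -0.2308]
  T[2,:] = [+0.0000, -0.6972, +0.0788]
|roots of det(T-λI)|: 0.6951, 0.2867, 0.0000.
ρ(T) = max|λ| = 0.6951; 0.6951 < 1, so it converges for any x₀.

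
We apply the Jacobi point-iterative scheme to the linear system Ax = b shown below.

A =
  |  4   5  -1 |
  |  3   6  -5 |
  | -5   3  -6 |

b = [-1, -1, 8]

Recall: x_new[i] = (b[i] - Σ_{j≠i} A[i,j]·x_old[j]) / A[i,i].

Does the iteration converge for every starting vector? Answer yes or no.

no

Diagonal D = diag(4, 6, -6); L, U strict lower/upper.
Jacobi: T = -D⁻¹(L+U), T[1,0] = -(3)/(6) = -0.5000; T[1,1] = 0.
  T[0,:] = [+0.0000, -1.2500, +0.2500]
  T[1,:] = [-0.5000, +0.0000, +0.8333]
  T[2,:] = [-0.8333, +0.5000, +0.0000]
|roots of det(T-λI)|: 1.2218, 0.8120, 0.8120.
ρ(T) = max|λ| = 1.2218; 1.2218 > 1, so it fails to converge.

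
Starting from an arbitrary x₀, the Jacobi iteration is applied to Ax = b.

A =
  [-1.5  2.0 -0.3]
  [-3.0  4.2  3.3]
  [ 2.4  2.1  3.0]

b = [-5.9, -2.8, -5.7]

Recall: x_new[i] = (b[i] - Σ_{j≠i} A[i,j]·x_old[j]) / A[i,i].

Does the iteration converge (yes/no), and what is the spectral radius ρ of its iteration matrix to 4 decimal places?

no, ρ = 1.5110

Diagonal D = diag(-1.5, 4.2, 3); L, U strict lower/upper.
T_J = -D⁻¹(L+U): T[1,2] = -(3.3)/(4.2) = -0.7857; T[1,1] = 0.
  T[0,:] = [+0.0000 +1.3333 -0.2000]
  T[1,:] = [+0.7143 +0.0000 -0.7857]
  T[2,:] = [-0.8000 -0.7000 +0.0000]
|roots of det(T-λI)|: 1.5110, 0.7879, 0.7879.
ρ(T) = max|λ| = 1.5110; 1.5110 > 1, so it fails to converge.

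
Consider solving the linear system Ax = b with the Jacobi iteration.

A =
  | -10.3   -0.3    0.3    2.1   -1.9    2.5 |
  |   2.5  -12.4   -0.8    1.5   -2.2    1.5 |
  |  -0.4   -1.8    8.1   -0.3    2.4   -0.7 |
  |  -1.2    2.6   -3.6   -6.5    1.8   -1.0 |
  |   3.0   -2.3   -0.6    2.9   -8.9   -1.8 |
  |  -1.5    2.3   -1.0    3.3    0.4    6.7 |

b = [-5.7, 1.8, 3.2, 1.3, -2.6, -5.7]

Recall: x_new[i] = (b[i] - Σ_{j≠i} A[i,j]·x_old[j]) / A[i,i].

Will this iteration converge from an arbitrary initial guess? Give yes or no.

yes

Diagonal D = diag(-10.3, -12.4, 8.1, -6.5, -8.9, 6.7); L, U strict lower/upper.
Jacobi T = -D⁻¹(L+U): T[5,1] = -(2.3)/(6.7) = -0.3433; T[5,5] = 0.
  T[0,:] = [+0.0000 -0.0291 +0.0291 +0.2039 -0.1845 +0.2427]
  T[1,:] = [+0.2016 +0.0000 -0.0645 +0.1210 -0.1774 +0.1210]
  T[2,:] = [+0.0494 +0.2222 +0.0000 +0.0370 -0.2963 +0.0864]
  T[3,:] = [-0.1846 +0.4000 -0.5538 +0.0000 +0.2769 -0.1538]
  T[4,:] = [+0.3371 -0.2584 -0.0674 +0.3258 +0.0000 -0.2022]
  T[5,:] = [+0.2239 -0.3433 +0.1493 -0.4925 -0.0597 +0.0000]
eigenvalue magnitudes: 0.6371, 0.3852, 0.3852, 0.2556, 0.2556, 0.1799.
ρ(T) = max|λ| = 0.6371; 0.6371 < 1 ⇒ converges.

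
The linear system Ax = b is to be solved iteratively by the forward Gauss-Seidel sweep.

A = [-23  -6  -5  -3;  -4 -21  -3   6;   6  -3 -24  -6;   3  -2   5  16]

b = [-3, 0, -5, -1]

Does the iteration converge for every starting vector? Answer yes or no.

yes

Let D = diag(-23, -21, -24, 16); L, U the strict triangles.
T_GS = -(D+L)⁻¹U: row 0 first, T[0,3] = -(-3)/(-23) = -0.1304; later rows by forward substitution.
  T[0,:] = [+0.0000 -0.2609 -0.2174 -0.1304]
  T[1,:] = [+0.0000 +0.0497 -0.1014 +0.3106]
  T[2,:] = [+0.0000 -0.0714 -0.0417 -0.3214]
  T[3,:] = [+0.0000 +0.0774 +0.0411 +0.1637]
|roots of det(T-λI)|: 0.2669, 0.0809, 0.0809, 0.0000.
spectral radius ρ = 0.2669; 0.2669 < 1: convergent.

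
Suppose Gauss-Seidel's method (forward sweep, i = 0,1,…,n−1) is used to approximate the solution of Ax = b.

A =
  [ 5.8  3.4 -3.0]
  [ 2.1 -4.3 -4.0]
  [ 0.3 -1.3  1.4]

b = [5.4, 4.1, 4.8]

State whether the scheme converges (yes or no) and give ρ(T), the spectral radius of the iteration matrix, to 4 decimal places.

Diagonal D = diag(5.8, -4.3, 1.4); L, U strict lower/upper.
T_GS = -(D+L)⁻¹U: row 0 first, T[0,2] = -(-3)/(5.8) = +0.5172; later rows by forward substitution.
  T[0,:] = [+0.0000  -0.5862  +0.5172]
  T[1,:] = [+0.0000  -0.2863  -0.6776]
  T[2,:] = [+0.0000  -0.1402  -0.7401]
|roots of det(T-λI)|: 0.8959, 0.1304, 0.0000.
ρ = 0.8959; 0.8959 < 1, so it converges for any x₀.

yes, ρ = 0.8959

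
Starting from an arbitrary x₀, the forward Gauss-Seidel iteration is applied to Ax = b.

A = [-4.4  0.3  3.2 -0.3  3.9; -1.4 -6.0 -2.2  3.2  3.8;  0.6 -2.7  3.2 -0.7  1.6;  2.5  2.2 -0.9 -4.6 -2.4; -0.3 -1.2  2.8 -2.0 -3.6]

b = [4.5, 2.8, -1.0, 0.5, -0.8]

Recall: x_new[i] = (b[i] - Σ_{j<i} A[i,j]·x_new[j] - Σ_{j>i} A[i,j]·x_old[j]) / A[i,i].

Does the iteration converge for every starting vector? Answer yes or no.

no

A = D + L + U where D = diag(-4.4, -6, 3.2, -4.6, -3.6).
Gauss-Seidel: T = -(D+L)⁻¹U, row 0 first, T[0,1] = -(0.3)/(-4.4) = +0.0682; later rows by forward substitution.
  T[0,:] = [+0.0000  +0.0682  +0.7273  -0.0682  +0.8864]
  T[1,:] = [+0.0000  -0.0159  -0.5364  +0.5492  +0.4265]
  T[2,:] = [+0.0000  -0.0262  -0.5889  +0.6950  -0.3063]
  T[3,:] = [+0.0000  +0.0346  +0.2540  +0.0897  +0.2239]
  T[4,:] = [+0.0000  -0.0400  -0.4810  +0.3133  -0.5787]
|eigenvalues of T|: 1.1787, 0.2828, 0.2014, 0.0035, 0.0000.
spectral radius ρ = 1.1787; 1.1787 > 1 ⇒ diverges.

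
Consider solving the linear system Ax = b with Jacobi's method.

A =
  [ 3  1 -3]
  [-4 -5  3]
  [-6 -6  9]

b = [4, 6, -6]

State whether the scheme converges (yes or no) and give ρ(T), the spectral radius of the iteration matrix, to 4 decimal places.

Write A = D+L+U with D = diag(3, -5, 9).
Jacobi T = -D⁻¹(L+U): T[2,1] = -(-6)/(9) = +0.6667; T[2,2] = 0.
  T[0,:] = [+0.0000  -0.3333  +1.0000]
  T[1,:] = [-0.8000  +0.0000  +0.6000]
  T[2,:] = [+0.6667  +0.6667  +0.0000]
|λ(T)| sorted: 1.3515, 0.7023, 0.7023.
ρ = 1.3515; 1.3515 > 1, so it fails to converge.

no, ρ = 1.3515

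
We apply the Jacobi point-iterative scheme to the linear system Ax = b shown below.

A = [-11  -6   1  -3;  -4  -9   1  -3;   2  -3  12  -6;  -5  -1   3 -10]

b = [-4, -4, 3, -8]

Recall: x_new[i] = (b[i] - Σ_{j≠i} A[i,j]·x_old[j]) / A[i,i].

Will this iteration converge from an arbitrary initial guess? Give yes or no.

A = D + L + U where D = diag(-11, -9, 12, -10).
Jacobi T = -D⁻¹(L+U): T[3,0] = -(-5)/(-10) = -0.5000; T[3,3] = 0.
  T[0,:] = [+0.0000  -0.5455  +0.0909  -0.2727]
  T[1,:] = [-0.4444  +0.0000  +0.1111  -0.3333]
  T[2,:] = [-0.1667  +0.2500  +0.0000  +0.5000]
  T[3,:] = [-0.5000  -0.1000  +0.3000  +0.0000]
moduli |λ_i(T)| = 0.8465, 0.4831, 0.4831, 0.0971.
ρ = 0.8465; 0.8465 < 1: convergent.

yes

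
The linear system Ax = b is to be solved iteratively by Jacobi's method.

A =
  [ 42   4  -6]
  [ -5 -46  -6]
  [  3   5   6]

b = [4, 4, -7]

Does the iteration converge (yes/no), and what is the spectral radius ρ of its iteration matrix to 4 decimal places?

yes, ρ = 0.2694

Diagonal D = diag(42, -46, 6); L, U strict lower/upper.
T_J = -D⁻¹(L+U): T[0,2] = -(-6)/(42) = +0.1429; T[0,0] = 0.
  T[0,:] = [+0.0000 -0.0952 +0.1429]
  T[1,:] = [-0.1087 +0.0000 -0.1304]
  T[2,:] = [-0.5000 -0.8333 +0.0000]
moduli |λ_i(T)| = 0.2694, 0.1580, 0.1580.
ρ = 0.2694; 0.2694 < 1, so it converges for any x₀.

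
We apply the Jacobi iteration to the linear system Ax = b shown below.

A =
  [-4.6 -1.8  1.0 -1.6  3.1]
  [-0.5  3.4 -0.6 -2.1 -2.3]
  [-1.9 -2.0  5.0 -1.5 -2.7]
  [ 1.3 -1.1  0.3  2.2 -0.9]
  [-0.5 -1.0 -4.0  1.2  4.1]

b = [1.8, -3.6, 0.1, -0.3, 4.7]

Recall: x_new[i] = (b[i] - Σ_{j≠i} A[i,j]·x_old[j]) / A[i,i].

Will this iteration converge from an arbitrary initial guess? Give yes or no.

no

Split A = D + L + U, D = diag(-4.6, 3.4, 5, 2.2, 4.1).
T_J = -D⁻¹(L+U): T[0,1] = -(-1.8)/(-4.6) = -0.3913; T[0,0] = 0.
  T[0,:] = [+0.0000 -0.3913 +0.2174 -0.3478 +0.6739]
  T[1,:] = [+0.1471 +0.0000 +0.1765 +0.6176 +0.6765]
  T[2,:] = [+0.3800 +0.4000 +0.0000 +0.3000 +0.5400]
  T[3,:] = [-0.5909 +0.5000 -0.1364 +0.0000 +0.4091]
  T[4,:] = [+0.1220 +0.2439 +0.9756 -0.2927 +0.0000]
|roots of det(T-λI)|: 1.1622, 0.8844, 0.8844, 0.7244, 0.5214.
ρ = 1.1622; 1.1622 > 1 ⇒ diverges.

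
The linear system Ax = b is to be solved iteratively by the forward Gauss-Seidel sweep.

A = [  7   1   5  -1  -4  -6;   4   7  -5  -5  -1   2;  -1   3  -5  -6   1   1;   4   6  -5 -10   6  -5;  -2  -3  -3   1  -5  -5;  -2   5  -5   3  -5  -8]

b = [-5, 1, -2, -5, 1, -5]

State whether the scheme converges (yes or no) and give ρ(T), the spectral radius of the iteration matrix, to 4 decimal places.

Write A = D+L+U with D = diag(7, 7, -5, -10, -5, -8).
Gauss-Seidel: T = -(D+L)⁻¹U, row 0 first, T[0,5] = -(-6)/(7) = +0.8571; later rows by forward substitution.
  T[0,:] = [+0.0000, -0.1429, -0.7143, +0.1429, +0.5714, +0.8571]
  T[1,:] = [+0.0000, +0.0816, +1.1224, +0.6327, -0.1837, -0.7755]
  T[2,:] = [+0.0000, +0.0776, +0.8163, -0.8490, -0.0245, -0.4367]
  T[3,:] = [+0.0000, -0.0469, -0.0204, +0.8612, +0.7306, -0.4041]
  T[4,:] = [+0.0000, -0.0478, -0.8816, +0.2449, +0.0424, -0.6963]
  T[5,:] = [+0.0000, +0.0505, +0.9133, +1.0602, +0.0051, -0.1423]
|eigenvalues of T|: 1.5700, 1.1991, 1.1991, 0.5264, 0.0155, 0.0000.
spectral radius ρ = 1.5700; 1.5700 > 1, so it fails to converge.

no, ρ = 1.5700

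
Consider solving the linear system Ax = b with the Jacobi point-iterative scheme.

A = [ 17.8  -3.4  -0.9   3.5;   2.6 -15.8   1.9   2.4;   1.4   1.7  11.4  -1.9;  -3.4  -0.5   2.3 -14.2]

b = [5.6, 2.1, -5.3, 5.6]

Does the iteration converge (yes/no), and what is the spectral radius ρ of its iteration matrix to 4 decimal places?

yes, ρ = 0.3284

A = D + L + U where D = diag(17.8, -15.8, 11.4, -14.2).
T_J = -D⁻¹(L+U): T[2,1] = -(1.7)/(11.4) = -0.1491; T[2,2] = 0.
  T[0,:] = [+0.0000, +0.1910, +0.0506, -0.1966]
  T[1,:] = [+0.1646, +0.0000, +0.1203, +0.1519]
  T[2,:] = [-0.1228, -0.1491, +0.0000, +0.1667]
  T[3,:] = [-0.2394, -0.0352, +0.1620, +0.0000]
|λ(T)| sorted: 0.3284, 0.2164, 0.2164, 0.0407.
spectral radius ρ = 0.3284; 0.3284 < 1 ⇒ converges.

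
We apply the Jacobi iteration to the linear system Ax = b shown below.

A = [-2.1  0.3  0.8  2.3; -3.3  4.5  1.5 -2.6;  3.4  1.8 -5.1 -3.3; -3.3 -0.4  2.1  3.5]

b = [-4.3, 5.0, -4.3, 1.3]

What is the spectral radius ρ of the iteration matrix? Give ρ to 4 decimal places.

1.4343

Split A = D + L + U, D = diag(-2.1, 4.5, -5.1, 3.5).
T_J = -D⁻¹(L+U): T[3,1] = -(-0.4)/(3.5) = +0.1143; T[3,3] = 0.
  T[0,:] = [+0.0000 +0.1429 +0.3810 +1.0952]
  T[1,:] = [+0.7333 +0.0000 -0.3333 +0.5778]
  T[2,:] = [+0.6667 +0.3529 +0.0000 -0.6471]
  T[3,:] = [+0.9429 +0.1143 -0.6000 +0.0000]
|eigenvalues of T|: 1.4343, 1.0776, 0.4733, 0.1165.
ρ(T) = max|λ| = 1.4343; 1.4343 > 1: divergent.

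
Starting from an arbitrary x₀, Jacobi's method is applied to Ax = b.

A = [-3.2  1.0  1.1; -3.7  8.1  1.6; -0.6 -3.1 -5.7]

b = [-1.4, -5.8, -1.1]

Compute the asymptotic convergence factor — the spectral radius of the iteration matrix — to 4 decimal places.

A = D + L + U where D = diag(-3.2, 8.1, -5.7).
T_J = -D⁻¹(L+U): T[0,2] = -(1.1)/(-3.2) = +0.3438; T[0,0] = 0.
  T[0,:] = [+0.0000, +0.3125, +0.3438]
  T[1,:] = [+0.4568, +0.0000, -0.1975]
  T[2,:] = [-0.1053, -0.5439, +0.0000]
moduli |λ_i(T)| = 0.5897, 0.3658, 0.3658.
ρ = 0.5897; 0.5897 < 1 ⇒ converges.

0.5897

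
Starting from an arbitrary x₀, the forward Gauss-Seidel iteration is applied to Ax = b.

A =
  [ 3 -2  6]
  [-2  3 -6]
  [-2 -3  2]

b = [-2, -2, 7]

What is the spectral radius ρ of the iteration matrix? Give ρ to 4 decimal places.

1.4654

A = D + L + U where D = diag(3, 3, 2).
T_GS = -(D+L)⁻¹U: row 0 first, T[0,1] = -(-2)/(3) = +0.6667; later rows by forward substitution.
  T[0,:] = [+0.0000 +0.6667 -2.0000]
  T[1,:] = [+0.0000 +0.4444 +0.6667]
  T[2,:] = [+0.0000 +1.3333 -1.0000]
|λ(T)| sorted: 1.4654, 0.9099, 0.0000.
ρ = 1.4654; 1.4654 > 1: divergent.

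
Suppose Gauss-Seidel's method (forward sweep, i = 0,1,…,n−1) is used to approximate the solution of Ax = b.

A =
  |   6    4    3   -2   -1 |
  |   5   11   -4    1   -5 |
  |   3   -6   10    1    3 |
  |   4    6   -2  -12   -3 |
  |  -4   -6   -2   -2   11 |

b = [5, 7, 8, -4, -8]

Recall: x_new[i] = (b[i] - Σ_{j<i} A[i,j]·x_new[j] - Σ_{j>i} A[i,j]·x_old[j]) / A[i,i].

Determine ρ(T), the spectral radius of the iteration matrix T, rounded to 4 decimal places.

Diagonal D = diag(6, 11, 10, -12, 11); L, U strict lower/upper.
T_GS = -(D+L)⁻¹U: row 0 first, T[0,3] = -(-2)/(6) = +0.3333; later rows by forward substitution.
  T[0,:] = [+0.0000 -0.6667 -0.5000 +0.3333 +0.1667]
  T[1,:] = [+0.0000 +0.3030 +0.5909 -0.2424 +0.3788]
  T[2,:] = [+0.0000 +0.3818 +0.5045 -0.3455 -0.1227]
  T[3,:] = [+0.0000 -0.1343 +0.0447 +0.0475 +0.0154]
  T[4,:] = [+0.0000 -0.0321 +0.2404 -0.0652 +0.2477]
|roots of det(T-λI)|: 0.9444, 0.2193, 0.2193, 0.0485, 0.0000.
ρ = 0.9444; 0.9444 < 1 ⇒ converges.

0.9444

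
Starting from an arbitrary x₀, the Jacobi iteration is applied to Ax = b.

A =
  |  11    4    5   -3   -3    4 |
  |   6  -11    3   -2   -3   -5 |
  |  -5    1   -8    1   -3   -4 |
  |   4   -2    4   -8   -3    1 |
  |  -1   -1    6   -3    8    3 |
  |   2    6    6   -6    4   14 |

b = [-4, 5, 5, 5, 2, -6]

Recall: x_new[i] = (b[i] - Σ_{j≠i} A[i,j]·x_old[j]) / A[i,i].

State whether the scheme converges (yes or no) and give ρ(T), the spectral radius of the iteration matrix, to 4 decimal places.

Diagonal D = diag(11, -11, -8, -8, 8, 14); L, U strict lower/upper.
T_J = -D⁻¹(L+U): T[0,3] = -(-3)/(11) = +0.2727; T[0,0] = 0.
  T[0,:] = [+0.0000, -0.3636, -0.4545, +0.2727, +0.2727, -0.3636]
  T[1,:] = [+0.5455, +0.0000, +0.2727, -0.1818, -0.2727, -0.4545]
  T[2,:] = [-0.6250, +0.1250, +0.0000, +0.1250, -0.3750, -0.5000]
  T[3,:] = [+0.5000, -0.2500, +0.5000, +0.0000, -0.3750, +0.1250]
  T[4,:] = [+0.1250, +0.1250, -0.7500, +0.3750, +0.0000, -0.3750]
  T[5,:] = [-0.1429, -0.4286, -0.4286, +0.4286, -0.2857, +0.0000]
|λ(T)| sorted: 1.1652, 0.7791, 0.7791, 0.5529, 0.5529, 0.1709.
spectral radius ρ = 1.1652; 1.1652 > 1, so it fails to converge.

no, ρ = 1.1652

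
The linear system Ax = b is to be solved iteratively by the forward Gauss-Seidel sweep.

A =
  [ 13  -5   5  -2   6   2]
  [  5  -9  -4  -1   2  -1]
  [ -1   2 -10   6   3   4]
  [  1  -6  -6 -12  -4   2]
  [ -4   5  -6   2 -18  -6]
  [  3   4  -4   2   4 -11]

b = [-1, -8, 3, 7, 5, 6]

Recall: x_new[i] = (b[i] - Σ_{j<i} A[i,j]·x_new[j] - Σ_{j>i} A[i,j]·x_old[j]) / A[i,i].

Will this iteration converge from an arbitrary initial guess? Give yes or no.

yes

A = D + L + U where D = diag(13, -9, -10, -12, -18, -11).
Gauss-Seidel: T = -(D+L)⁻¹U, row 0 first, T[0,5] = -(2)/(13) = -0.1538; later rows by forward substitution.
  T[0,:] = [+0.0000, +0.3846, -0.3846, +0.1538, -0.4615, -0.1538]
  T[1,:] = [+0.0000, +0.2137, -0.6581, -0.0256, -0.0342, -0.1966]
  T[2,:] = [+0.0000, +0.0043, -0.0932, +0.5795, +0.3393, +0.3761]
  T[3,:] = [+0.0000, -0.0769, +0.3436, -0.2641, -0.5244, +0.0641]
  T[4,:] = [+0.0000, -0.0361, -0.0281, -0.2638, -0.0783, -0.4720]
  T[5,:] = [+0.0000, +0.1539, -0.2581, -0.3220, -0.3855, -0.4102]
eigenvalue magnitudes: 0.9202, 0.3777, 0.3777, 0.2414, 0.0981, 0.0000.
ρ(T) = max|λ| = 0.9202; 0.9202 < 1, so it converges for any x₀.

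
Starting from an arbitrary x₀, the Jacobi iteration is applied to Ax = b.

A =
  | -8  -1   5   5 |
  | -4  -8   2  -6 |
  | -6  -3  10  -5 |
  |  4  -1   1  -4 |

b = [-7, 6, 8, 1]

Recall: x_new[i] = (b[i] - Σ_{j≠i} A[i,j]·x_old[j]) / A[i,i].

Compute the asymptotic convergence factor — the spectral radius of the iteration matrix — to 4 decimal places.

1.2557

Write A = D+L+U with D = diag(-8, -8, 10, -4).
T_J = -D⁻¹(L+U): T[3,2] = -(1)/(-4) = +0.2500; T[3,3] = 0.
  T[0,:] = [+0.0000 -0.1250 +0.6250 +0.6250]
  T[1,:] = [-0.5000 +0.0000 +0.2500 -0.7500]
  T[2,:] = [+0.6000 +0.3000 +0.0000 +0.5000]
  T[3,:] = [+1.0000 -0.2500 +0.2500 +0.0000]
moduli |λ_i(T)| = 1.2557, 0.8104, 0.8104, 0.3335.
ρ(T) = max|λ| = 1.2557; 1.2557 > 1, so it fails to converge.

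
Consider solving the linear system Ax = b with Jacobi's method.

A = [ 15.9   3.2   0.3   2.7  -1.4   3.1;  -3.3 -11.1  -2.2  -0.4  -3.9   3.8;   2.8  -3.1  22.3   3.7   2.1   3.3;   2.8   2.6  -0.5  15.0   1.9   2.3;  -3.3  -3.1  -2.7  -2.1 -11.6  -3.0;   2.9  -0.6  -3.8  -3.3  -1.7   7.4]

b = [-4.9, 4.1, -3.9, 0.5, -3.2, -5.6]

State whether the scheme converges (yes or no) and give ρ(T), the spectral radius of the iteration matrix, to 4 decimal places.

Split A = D + L + U, D = diag(15.9, -11.1, 22.3, 15, -11.6, 7.4).
T_J = -D⁻¹(L+U): T[4,3] = -(-2.1)/(-11.6) = -0.1810; T[4,4] = 0.
  T[0,:] = [+0.0000  -0.2013  -0.0189  -0.1698  +0.0881  -0.1950]
  T[1,:] = [-0.2973  +0.0000  -0.1982  -0.0360  -0.3514  +0.3423]
  T[2,:] = [-0.1256  +0.1390  +0.0000  -0.1659  -0.0942  -0.1480]
  T[3,:] = [-0.1867  -0.1733  +0.0333  +0.0000  -0.1267  -0.1533]
  T[4,:] = [-0.2845  -0.2672  -0.2328  -0.1810  +0.0000  -0.2586]
  T[5,:] = [-0.3919  +0.0811  +0.5135  +0.4459  +0.2297  +0.0000]
|λ(T)| sorted: 0.5457, 0.4573, 0.4436, 0.4436, 0.1723, 0.1723.
spectral radius ρ = 0.5457; 0.5457 < 1, so it converges for any x₀.

yes, ρ = 0.5457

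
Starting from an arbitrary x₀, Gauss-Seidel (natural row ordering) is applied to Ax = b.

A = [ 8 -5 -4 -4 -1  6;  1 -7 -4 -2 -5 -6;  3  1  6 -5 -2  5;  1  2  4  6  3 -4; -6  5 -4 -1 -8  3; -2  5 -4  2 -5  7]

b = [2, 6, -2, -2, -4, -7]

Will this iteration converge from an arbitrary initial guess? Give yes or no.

no

Write A = D+L+U with D = diag(8, -7, 6, 6, -8, 7).
Gauss-Seidel: T = -(D+L)⁻¹U, row 0 first, T[0,3] = -(-4)/(8) = +0.5000; later rows by forward substitution.
  T[0,:] = [+0.0000  +0.6250  +0.5000  +0.5000  +0.1250  -0.7500]
  T[1,:] = [+0.0000  +0.0893  -0.5000  -0.2143  -0.6964  -0.9643]
  T[2,:] = [+0.0000  -0.3274  -0.1667  +0.6190  +0.3869  -0.2976]
  T[3,:] = [+0.0000  +0.0843  +0.1944  -0.4246  -0.5466  +1.3115]
  T[4,:] = [+0.0000  -0.2598  -0.6285  -0.7654  -0.6541  +0.3197]
  T[5,:] = [+0.0000  -0.2819  -0.0997  +0.2243  +0.4432  +0.1581]
|roots of det(T-λI)|: 1.3464, 0.9102, 0.6133, 0.6133, 0.0346, 0.0000.
ρ(T) = max|λ| = 1.3464; 1.3464 > 1, so it fails to converge.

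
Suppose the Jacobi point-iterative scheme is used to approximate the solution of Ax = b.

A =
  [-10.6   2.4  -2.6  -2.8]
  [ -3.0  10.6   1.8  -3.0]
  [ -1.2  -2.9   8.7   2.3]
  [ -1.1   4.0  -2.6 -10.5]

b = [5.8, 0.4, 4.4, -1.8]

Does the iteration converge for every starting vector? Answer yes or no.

yes

Write A = D+L+U with D = diag(-10.6, 10.6, 8.7, -10.5).
Jacobi: T = -D⁻¹(L+U), T[2,3] = -(2.3)/(8.7) = -0.2644; T[2,2] = 0.
  T[0,:] = [+0.0000  +0.2264  -0.2453  -0.2642]
  T[1,:] = [+0.2830  +0.0000  -0.1698  +0.2830]
  T[2,:] = [+0.1379  +0.3333  +0.0000  -0.2644]
  T[3,:] = [-0.1048  +0.3810  -0.2476  +0.0000]
|eigenvalues of T|: 0.5810, 0.3354, 0.2839, 0.2839.
ρ(T) = max|λ| = 0.5810; 0.5810 < 1, so it converges for any x₀.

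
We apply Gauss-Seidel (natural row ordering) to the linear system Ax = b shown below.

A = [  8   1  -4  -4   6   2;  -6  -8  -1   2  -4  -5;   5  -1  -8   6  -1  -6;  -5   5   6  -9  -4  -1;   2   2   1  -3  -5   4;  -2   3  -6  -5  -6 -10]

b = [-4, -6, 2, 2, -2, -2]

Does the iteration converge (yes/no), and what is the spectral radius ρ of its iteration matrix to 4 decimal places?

no, ρ = 1.5747

Split A = D + L + U, D = diag(8, -8, -8, -9, -5, -10).
T_GS = -(D+L)⁻¹U: row 0 first, T[0,5] = -(2)/(8) = -0.2500; later rows by forward substitution.
  T[0,:] = [+0.0000, -0.1250, +0.5000, +0.5000, -0.7500, -0.2500]
  T[1,:] = [+0.0000, +0.0938, -0.5000, -0.1250, +0.0625, -0.4375]
  T[2,:] = [+0.0000, -0.0898, +0.3750, +1.0781, -0.6016, -0.8516]
  T[3,:] = [+0.0000, +0.0616, -0.3056, +0.3715, -0.3941, -0.7830]
  T[4,:] = [+0.0000, -0.0674, +0.2583, +0.1427, -0.1589, +0.8245]
  T[5,:] = [+0.0000, +0.1167, -0.4772, -1.0558, +0.8220, +0.3265]
|roots of det(T-λI)|: 1.5747, 0.8128, 0.2076, 0.2076, 0.0151, 0.0000.
spectral radius ρ = 1.5747; 1.5747 > 1, so it fails to converge.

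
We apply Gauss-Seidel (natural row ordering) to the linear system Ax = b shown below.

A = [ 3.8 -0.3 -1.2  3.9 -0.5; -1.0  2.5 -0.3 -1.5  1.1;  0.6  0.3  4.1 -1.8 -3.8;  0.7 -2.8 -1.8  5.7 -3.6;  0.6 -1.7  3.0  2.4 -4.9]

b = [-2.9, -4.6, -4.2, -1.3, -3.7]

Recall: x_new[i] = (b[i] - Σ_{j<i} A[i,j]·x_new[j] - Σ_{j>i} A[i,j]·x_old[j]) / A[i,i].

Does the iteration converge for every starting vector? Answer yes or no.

no

A = D + L + U where D = diag(3.8, 2.5, 4.1, 5.7, -4.9).
T_GS = -(D+L)⁻¹U: row 0 first, T[0,4] = -(-0.5)/(3.8) = +0.1316; later rows by forward substitution.
  T[0,:] = [+0.0000, +0.0789, +0.3158, -1.0263, +0.1316]
  T[1,:] = [+0.0000, +0.0316, +0.2463, +0.1895, -0.3874]
  T[2,:] = [+0.0000, -0.0139, -0.0642, +0.5754, +0.9359]
  T[3,:] = [+0.0000, +0.0014, +0.0619, +0.4008, +0.7207]
  T[4,:] = [+0.0000, -0.0091, -0.0558, +0.3572, +1.0765]
eigenvalue magnitudes: 1.3228, 0.2150, 0.1040, 0.0109, 0.0000.
ρ(T) = max|λ| = 1.3228; 1.3228 > 1 ⇒ diverges.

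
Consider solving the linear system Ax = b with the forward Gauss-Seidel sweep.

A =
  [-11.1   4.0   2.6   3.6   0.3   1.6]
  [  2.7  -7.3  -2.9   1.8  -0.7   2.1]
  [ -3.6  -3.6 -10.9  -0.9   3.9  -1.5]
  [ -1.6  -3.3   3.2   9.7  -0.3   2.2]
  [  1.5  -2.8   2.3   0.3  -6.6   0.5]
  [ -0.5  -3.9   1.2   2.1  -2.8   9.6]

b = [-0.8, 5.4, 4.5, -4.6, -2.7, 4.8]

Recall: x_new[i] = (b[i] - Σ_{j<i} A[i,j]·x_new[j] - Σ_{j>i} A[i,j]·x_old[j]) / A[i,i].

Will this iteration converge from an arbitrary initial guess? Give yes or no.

yes

Let D = diag(-11.1, -7.3, -10.9, 9.7, -6.6, 9.6); L, U the strict triangles.
GS T = -(D+L)⁻¹U: row 0 first, T[0,2] = -(2.6)/(-11.1) = +0.2342; later rows by forward substitution.
  T[0,:] = [+0.0000  +0.3604  +0.2342  +0.3243  +0.0270  +0.1441]
  T[1,:] = [+0.0000  +0.1333  -0.3106  +0.3665  -0.0859  +0.3410]
  T[2,:] = [+0.0000  -0.1630  +0.0252  -0.3107  +0.3772  -0.2978]
  T[3,:] = [+0.0000  +0.1586  -0.0754  +0.2807  -0.1183  +0.0112]
  T[4,:] = [+0.0000  -0.0243  +0.1904  -0.1773  +0.1687  -0.1394]
  T[5,:] = [+0.0000  +0.0515  -0.0451  +0.0915  -0.0056  +0.1401]
moduli |λ_i(T)| = 0.7591, 0.2464, 0.1295, 0.1063, 0.0006, 0.0000.
ρ = 0.7591; 0.7591 < 1 ⇒ converges.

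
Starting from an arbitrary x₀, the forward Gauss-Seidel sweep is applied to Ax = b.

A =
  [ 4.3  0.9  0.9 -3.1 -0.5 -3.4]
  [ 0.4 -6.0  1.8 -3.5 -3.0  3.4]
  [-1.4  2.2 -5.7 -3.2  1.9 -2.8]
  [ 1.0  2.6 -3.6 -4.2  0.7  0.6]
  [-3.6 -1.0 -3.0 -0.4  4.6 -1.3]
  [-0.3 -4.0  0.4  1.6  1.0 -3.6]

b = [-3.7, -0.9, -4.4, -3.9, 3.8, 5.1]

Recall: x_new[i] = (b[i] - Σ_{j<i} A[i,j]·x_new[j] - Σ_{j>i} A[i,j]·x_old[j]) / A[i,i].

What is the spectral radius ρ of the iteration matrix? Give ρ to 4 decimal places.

1.4527

Write A = D+L+U with D = diag(4.3, -6, -5.7, -4.2, 4.6, -3.6).
Gauss-Seidel: T = -(D+L)⁻¹U, row 0 first, T[0,2] = -(0.9)/(4.3) = -0.2093; later rows by forward substitution.
  T[0,:] = [+0.0000 -0.2093 -0.2093 +0.7209 +0.1163 +0.7907]
  T[1,:] = [+0.0000 -0.0140 +0.2860 -0.5353 -0.4922 +0.6194]
  T[2,:] = [+0.0000 +0.0460 +0.1618 -0.9451 +0.1148 -0.4464]
  T[3,:] = [+0.0000 -0.0979 -0.0115 +0.6504 -0.2088 +1.0972]
  T[4,:] = [+0.0000 -0.1453 +0.0029 -0.1120 +0.0407 +0.8404]
  T[5,:] = [+0.0000 -0.0458 -0.2867 +0.6876 +0.4685 -0.0826]
eigenvalue magnitudes: 1.4527, 1.0558, 0.2416, 0.1145, 0.0033, 0.0000.
spectral radius ρ = 1.4527; 1.4527 > 1, so it fails to converge.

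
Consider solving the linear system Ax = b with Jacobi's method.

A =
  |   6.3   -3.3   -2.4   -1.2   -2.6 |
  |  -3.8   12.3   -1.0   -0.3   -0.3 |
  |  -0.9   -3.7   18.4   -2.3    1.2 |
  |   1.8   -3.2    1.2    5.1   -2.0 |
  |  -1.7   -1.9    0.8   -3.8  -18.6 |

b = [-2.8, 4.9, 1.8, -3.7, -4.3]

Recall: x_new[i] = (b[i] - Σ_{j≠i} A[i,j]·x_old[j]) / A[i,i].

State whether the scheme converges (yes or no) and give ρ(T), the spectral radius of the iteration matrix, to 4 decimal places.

yes, ρ = 0.4350

A = D + L + U where D = diag(6.3, 12.3, 18.4, 5.1, -18.6).
Jacobi T = -D⁻¹(L+U): T[3,4] = -(-2)/(5.1) = +0.3922; T[3,3] = 0.
  T[0,:] = [+0.0000, +0.5238, +0.3810, +0.1905, +0.4127]
  T[1,:] = [+0.3089, +0.0000, +0.0813, +0.0244, +0.0244]
  T[2,:] = [+0.0489, +0.2011, +0.0000, +0.1250, -0.0652]
  T[3,:] = [-0.3529, +0.6275, -0.2353, +0.0000, +0.3922]
  T[4,:] = [-0.0914, -0.1022, +0.0430, -0.2043, +0.0000]
|eigenvalues of T|: 0.4350, 0.3272, 0.3272, 0.2735, 0.2735.
spectral radius ρ = 0.4350; 0.4350 < 1: convergent.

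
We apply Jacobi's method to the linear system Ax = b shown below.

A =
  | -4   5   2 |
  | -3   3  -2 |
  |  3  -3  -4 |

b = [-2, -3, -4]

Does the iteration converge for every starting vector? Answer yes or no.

no

Split A = D + L + U, D = diag(-4, 3, -4).
T_J = -D⁻¹(L+U): T[0,1] = -(5)/(-4) = +1.2500; T[0,0] = 0.
  T[0,:] = [+0.0000  +1.2500  +0.5000]
  T[1,:] = [+1.0000  +0.0000  +0.6667]
  T[2,:] = [+0.7500  -0.7500  +0.0000]
moduli |λ_i(T)| = 1.1580, 0.9244, 0.2335.
spectral radius ρ = 1.1580; 1.1580 > 1 ⇒ diverges.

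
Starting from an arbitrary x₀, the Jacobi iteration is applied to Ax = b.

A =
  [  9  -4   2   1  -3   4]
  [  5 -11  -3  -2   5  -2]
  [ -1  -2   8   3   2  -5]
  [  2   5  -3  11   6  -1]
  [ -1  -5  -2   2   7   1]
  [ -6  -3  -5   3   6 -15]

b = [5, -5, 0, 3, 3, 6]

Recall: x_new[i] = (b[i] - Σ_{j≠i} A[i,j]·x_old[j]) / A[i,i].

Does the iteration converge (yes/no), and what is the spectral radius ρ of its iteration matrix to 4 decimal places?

no, ρ = 1.1302

Let D = diag(9, -11, 8, 11, 7, -15); L, U the strict triangles.
T_J = -D⁻¹(L+U): T[3,2] = -(-3)/(11) = +0.2727; T[3,3] = 0.
  T[0,:] = [+0.0000  +0.4444  -0.2222  -0.1111  +0.3333  -0.4444]
  T[1,:] = [+0.4545  +0.0000  -0.2727  -0.1818  +0.4545  -0.1818]
  T[2,:] = [+0.1250  +0.2500  +0.0000  -0.3750  -0.2500  +0.6250]
  T[3,:] = [-0.1818  -0.4545  +0.2727  +0.0000  -0.5455  +0.0909]
  T[4,:] = [+0.1429  +0.7143  +0.2857  -0.2857  +0.0000  -0.1429]
  T[5,:] = [-0.4000  -0.2000  -0.3333  +0.2000  +0.4000  +0.0000]
|λ(T)| sorted: 1.1302, 0.7196, 0.7196, 0.4897, 0.2517, 0.2038.
ρ(T) = max|λ| = 1.1302; 1.1302 > 1 ⇒ diverges.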